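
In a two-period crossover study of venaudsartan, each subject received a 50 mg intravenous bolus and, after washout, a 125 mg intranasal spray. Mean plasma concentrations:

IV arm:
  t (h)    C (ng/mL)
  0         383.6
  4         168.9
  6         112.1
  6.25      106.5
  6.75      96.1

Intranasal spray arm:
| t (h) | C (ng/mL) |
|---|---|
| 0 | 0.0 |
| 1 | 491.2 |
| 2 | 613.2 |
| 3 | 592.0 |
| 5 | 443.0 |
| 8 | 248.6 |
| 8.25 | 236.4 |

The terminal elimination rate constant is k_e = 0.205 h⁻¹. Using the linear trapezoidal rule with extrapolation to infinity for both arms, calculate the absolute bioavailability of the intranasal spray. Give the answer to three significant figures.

F = 0.970

Trapezoidal AUC_0→6.75 (IV):
  [0→4]: (383.6+168.9)/2 × 4 = 1105.0
  [4→6]: (168.9+112.1)/2 × 2 = 281.0
  [6→6.25]: (112.1+106.5)/2 × 0.25 = 27.325
  [6.25→6.75]: (106.5+96.1)/2 × 0.5 = 50.65
  Sum = 1463.975 ng/mL·h
IV tail: 96.1/0.205 = 468.780; AUC_iv,0→∞ = 1463.975 + 468.780 = 1932.755 ng/mL·h
Trapezoidal AUC_0→8.25 (intranasal spray):
  [0→1]: (0.0+491.2)/2 × 1 = 245.6
  [1→2]: (491.2+613.2)/2 × 1 = 552.2
  [2→3]: (613.2+592.0)/2 × 1 = 602.6
  [3→5]: (592.0+443.0)/2 × 2 = 1035.0
  [5→8]: (443.0+248.6)/2 × 3 = 1037.4
  [8→8.25]: (248.6+236.4)/2 × 0.25 = 60.625
  Sum = 3533.425 ng/mL·h
intranasal spray tail: 236.4/0.205 = 1153.171; AUC_ev,0→∞ = 3533.425 + 1153.171 = 4686.596 ng/mL·h
F = (AUC_ev/D_ev)/(AUC_iv/D_iv) = (4686.596/125)/(1932.755/50) = 37.492768/38.6551 = 0.9699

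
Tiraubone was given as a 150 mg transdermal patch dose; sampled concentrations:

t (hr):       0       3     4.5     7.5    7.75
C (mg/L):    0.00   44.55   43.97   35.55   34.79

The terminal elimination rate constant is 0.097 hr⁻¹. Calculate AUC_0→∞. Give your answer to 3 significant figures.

AUC = 620 mg/L·hr

Trapezoidal AUC_0→7.75:
  [0→3]: (0.00+44.55)/2 × 3 = 66.825
  [3→4.5]: (44.55+43.97)/2 × 1.5 = 66.39
  [4.5→7.5]: (43.97+35.55)/2 × 3 = 119.28
  [7.5→7.75]: (35.55+34.79)/2 × 0.25 = 8.7925
  Sum = 261.2875 mg/L·hr
Extrapolated tail: C_last / k_e = 34.79 / 0.097 = 358.660
AUC_0→∞ = 261.2875 + 358.660 = 619.9475 mg/L·hr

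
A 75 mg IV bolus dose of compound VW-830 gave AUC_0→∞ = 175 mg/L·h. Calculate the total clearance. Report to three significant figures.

CL = 0.429 L/h

CL = Dose_iv / AUC_0→∞
   = 75 / 175 = 0.428571 L/h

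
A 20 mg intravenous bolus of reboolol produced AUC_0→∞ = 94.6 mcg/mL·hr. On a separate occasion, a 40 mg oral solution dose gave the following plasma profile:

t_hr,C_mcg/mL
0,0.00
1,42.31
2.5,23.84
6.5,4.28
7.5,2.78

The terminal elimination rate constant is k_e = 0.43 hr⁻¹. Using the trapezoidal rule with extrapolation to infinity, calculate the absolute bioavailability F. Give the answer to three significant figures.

Trapezoidal AUC_0→7.5 (oral solution):
  [0→1]: (0.00+42.31)/2 × 1 = 21.155
  [1→2.5]: (42.31+23.84)/2 × 1.5 = 49.6125
  [2.5→6.5]: (23.84+4.28)/2 × 4 = 56.24
  [6.5→7.5]: (4.28+2.78)/2 × 1 = 3.53
  Sum = 130.5375 mcg/mL·hr
Tail: C_last/k_e = 2.78/0.43 = 6.465
AUC_0→∞ (oral solution) = 130.5375 + 6.465 = 137.0025 mcg/mL·hr
F = (AUC_ev/D_ev)/(AUC_iv/D_iv) = (137.0025/40)/(94.6/20) = 3.4250625/4.73 = 0.7241

F = 0.724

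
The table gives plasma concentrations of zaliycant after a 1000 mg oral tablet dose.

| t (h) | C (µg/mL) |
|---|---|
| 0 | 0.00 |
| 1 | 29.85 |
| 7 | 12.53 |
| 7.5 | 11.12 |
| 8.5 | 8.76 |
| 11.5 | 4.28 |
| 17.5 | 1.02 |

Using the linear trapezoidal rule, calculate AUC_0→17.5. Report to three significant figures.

Trapezoidal AUC_0→17.5:
  [0→1]: (0.00+29.85)/2 × 1 = 14.925
  [1→7]: (29.85+12.53)/2 × 6 = 127.14
  [7→7.5]: (12.53+11.12)/2 × 0.5 = 5.9125
  [7.5→8.5]: (11.12+8.76)/2 × 1 = 9.94
  [8.5→11.5]: (8.76+4.28)/2 × 3 = 19.56
  [11.5→17.5]: (4.28+1.02)/2 × 6 = 15.9
  Sum = 193.3775 µg/mL·h

AUC = 193 µg/mL·h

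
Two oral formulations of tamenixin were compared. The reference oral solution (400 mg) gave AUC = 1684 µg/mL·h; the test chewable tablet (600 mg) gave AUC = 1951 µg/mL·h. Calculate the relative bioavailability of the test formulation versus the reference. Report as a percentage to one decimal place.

F_rel = (AUC_test/D_test) / (AUC_ref/D_ref)
      = (1951/600) / (1684/400)
      = 3.25167 / 4.21 = 0.7724 = 77.24%

F_rel = 77.2%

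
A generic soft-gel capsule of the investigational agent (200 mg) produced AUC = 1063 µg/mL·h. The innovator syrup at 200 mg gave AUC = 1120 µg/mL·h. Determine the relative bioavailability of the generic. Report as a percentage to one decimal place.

F_rel = (AUC_test/D_test) / (AUC_ref/D_ref)
      = (1063/200) / (1120/200)
      = 5.315 / 5.6 = 0.9491 = 94.91%

F_rel = 94.9%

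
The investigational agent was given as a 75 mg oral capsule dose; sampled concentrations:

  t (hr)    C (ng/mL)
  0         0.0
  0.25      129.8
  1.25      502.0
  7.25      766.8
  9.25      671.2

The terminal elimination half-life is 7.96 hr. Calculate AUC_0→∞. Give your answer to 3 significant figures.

AUC = 13300 ng/mL·hr

Trapezoidal AUC_0→9.25:
  [0→0.25]: (0.0+129.8)/2 × 0.25 = 16.225
  [0.25→1.25]: (129.8+502.0)/2 × 1 = 315.9
  [1.25→7.25]: (502.0+766.8)/2 × 6 = 3806.4
  [7.25→9.25]: (766.8+671.2)/2 × 2 = 1438.0
  Sum = 5576.525 ng/mL·hr
k_e = ln2 / t½ = 0.693147 / 7.96 = 0.0871 hr^-1
Extrapolated tail: C_last / k_e = 671.2 / 0.0871 = 7706.085
AUC_0→∞ = 5576.525 + 7706.085 = 13282.61 ng/mL·hr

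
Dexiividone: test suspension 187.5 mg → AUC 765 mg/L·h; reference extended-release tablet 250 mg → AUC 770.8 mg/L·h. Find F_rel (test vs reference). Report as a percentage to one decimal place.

F_rel = 132.3%

F_rel = (AUC_test/D_test) / (AUC_ref/D_ref)
      = (765/187.5) / (770.8/250)
      = 4.08 / 3.0832 = 1.3233 = 132.33%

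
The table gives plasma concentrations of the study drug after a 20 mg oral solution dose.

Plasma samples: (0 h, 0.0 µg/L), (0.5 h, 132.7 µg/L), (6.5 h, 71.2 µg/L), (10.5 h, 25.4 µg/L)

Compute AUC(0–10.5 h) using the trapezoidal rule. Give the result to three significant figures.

AUC = 838 µg/L·h

Trapezoidal AUC_0→10.5:
  [0→0.5]: (0.0+132.7)/2 × 0.5 = 33.175
  [0.5→6.5]: (132.7+71.2)/2 × 6 = 611.7
  [6.5→10.5]: (71.2+25.4)/2 × 4 = 193.2
  Sum = 838.075 µg/L·h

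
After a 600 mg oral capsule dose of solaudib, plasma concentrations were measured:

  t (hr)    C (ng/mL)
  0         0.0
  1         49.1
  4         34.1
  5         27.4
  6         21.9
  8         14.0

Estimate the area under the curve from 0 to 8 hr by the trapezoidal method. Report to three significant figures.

Trapezoidal AUC_0→8:
  [0→1]: (0.0+49.1)/2 × 1 = 24.55
  [1→4]: (49.1+34.1)/2 × 3 = 124.8
  [4→5]: (34.1+27.4)/2 × 1 = 30.75
  [5→6]: (27.4+21.9)/2 × 1 = 24.65
  [6→8]: (21.9+14.0)/2 × 2 = 35.9
  Sum = 240.65 ng/mL·hr

AUC = 241 ng/mL·hr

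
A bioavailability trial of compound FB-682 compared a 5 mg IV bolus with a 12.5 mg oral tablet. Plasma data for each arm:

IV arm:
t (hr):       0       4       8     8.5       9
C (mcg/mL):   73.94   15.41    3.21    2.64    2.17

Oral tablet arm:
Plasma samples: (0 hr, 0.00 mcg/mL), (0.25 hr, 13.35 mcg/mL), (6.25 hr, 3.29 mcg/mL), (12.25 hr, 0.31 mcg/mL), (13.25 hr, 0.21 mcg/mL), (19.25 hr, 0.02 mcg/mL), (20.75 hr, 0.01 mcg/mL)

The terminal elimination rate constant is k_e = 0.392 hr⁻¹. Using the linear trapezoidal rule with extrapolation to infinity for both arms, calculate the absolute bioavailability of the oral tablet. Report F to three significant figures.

F = 0.113

Trapezoidal AUC_0→9 (IV):
  [0→4]: (73.94+15.41)/2 × 4 = 178.7
  [4→8]: (15.41+3.21)/2 × 4 = 37.24
  [8→8.5]: (3.21+2.64)/2 × 0.5 = 1.4625
  [8.5→9]: (2.64+2.17)/2 × 0.5 = 1.2025
  Sum = 218.605 mcg/mL·hr
IV tail: 2.17/0.392 = 5.536; AUC_iv,0→∞ = 218.605 + 5.536 = 224.141 mcg/mL·hr
Trapezoidal AUC_0→20.75 (oral tablet):
  [0→0.25]: (0.00+13.35)/2 × 0.25 = 1.66875
  [0.25→6.25]: (13.35+3.29)/2 × 6 = 49.92
  [6.25→12.25]: (3.29+0.31)/2 × 6 = 10.8
  [12.25→13.25]: (0.31+0.21)/2 × 1 = 0.26
  [13.25→19.25]: (0.21+0.02)/2 × 6 = 0.69
  [19.25→20.75]: (0.02+0.01)/2 × 1.5 = 0.0225
  Sum = 63.36125 mcg/mL·hr
oral tablet tail: 0.01/0.392 = 0.026; AUC_ev,0→∞ = 63.36125 + 0.026 = 63.38725 mcg/mL·hr
F = (AUC_ev/D_ev)/(AUC_iv/D_iv) = (63.38725/12.5)/(224.141/5) = 5.07098/44.8282 = 0.1131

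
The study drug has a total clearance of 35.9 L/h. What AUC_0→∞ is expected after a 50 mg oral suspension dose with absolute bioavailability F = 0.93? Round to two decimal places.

AUC = 1.30 mg/L·h

AUC_0→∞ = F × Dose / CL
        = 0.93 × 50 / 35.9 = 1.29526 mg/L·h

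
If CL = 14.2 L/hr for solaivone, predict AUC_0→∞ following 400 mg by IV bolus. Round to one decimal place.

AUC = 28.2 mg/L·hr

AUC_0→∞ = Dose_iv / CL
        = 400 / 14.2 = 28.169 mg/L·hr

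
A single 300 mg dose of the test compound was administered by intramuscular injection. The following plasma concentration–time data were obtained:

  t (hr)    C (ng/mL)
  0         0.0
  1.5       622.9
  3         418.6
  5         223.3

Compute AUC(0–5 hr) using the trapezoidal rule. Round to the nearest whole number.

Trapezoidal AUC_0→5:
  [0→1.5]: (0.0+622.9)/2 × 1.5 = 467.175
  [1.5→3]: (622.9+418.6)/2 × 1.5 = 781.125
  [3→5]: (418.6+223.3)/2 × 2 = 641.9
  Sum = 1890.2 ng/mL·hr

AUC = 1890 ng/mL·hr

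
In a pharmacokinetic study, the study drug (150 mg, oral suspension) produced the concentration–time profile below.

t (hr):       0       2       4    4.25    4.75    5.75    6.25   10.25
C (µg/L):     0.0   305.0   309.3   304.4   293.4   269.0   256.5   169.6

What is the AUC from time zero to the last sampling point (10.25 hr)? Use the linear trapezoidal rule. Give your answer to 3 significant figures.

AUC = 2410 µg/L·hr

Trapezoidal AUC_0→10.25:
  [0→2]: (0.0+305.0)/2 × 2 = 305.0
  [2→4]: (305.0+309.3)/2 × 2 = 614.3
  [4→4.25]: (309.3+304.4)/2 × 0.25 = 76.7125
  [4.25→4.75]: (304.4+293.4)/2 × 0.5 = 149.45
  [4.75→5.75]: (293.4+269.0)/2 × 1 = 281.2
  [5.75→6.25]: (269.0+256.5)/2 × 0.5 = 131.375
  [6.25→10.25]: (256.5+169.6)/2 × 4 = 852.2
  Sum = 2410.2375 µg/L·hr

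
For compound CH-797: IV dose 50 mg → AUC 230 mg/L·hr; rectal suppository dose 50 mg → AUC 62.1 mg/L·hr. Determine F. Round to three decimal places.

F = 0.270

F = (AUC_ev / D_ev) / (AUC_iv / D_iv)
  = (62.1/50) / (230/50)
  = 1.242 / 4.6 = 0.2700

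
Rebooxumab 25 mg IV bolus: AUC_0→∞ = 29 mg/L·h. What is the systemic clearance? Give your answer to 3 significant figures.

CL = 0.862 L/h

CL = Dose_iv / AUC_0→∞
   = 25 / 29 = 0.862069 L/h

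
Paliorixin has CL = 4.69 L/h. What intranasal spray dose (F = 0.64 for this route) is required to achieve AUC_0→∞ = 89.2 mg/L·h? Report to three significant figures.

Dose = CL × AUC_0→∞ / F
     = 4.69 × 89.2 / 0.64 = 653.66875 mg

Dose = 654 mg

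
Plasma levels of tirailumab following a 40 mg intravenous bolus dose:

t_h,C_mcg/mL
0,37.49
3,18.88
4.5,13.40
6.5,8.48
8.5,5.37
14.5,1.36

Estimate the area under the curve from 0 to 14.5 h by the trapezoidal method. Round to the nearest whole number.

AUC = 165 mcg/mL·h

Trapezoidal AUC_0→14.5:
  [0→3]: (37.49+18.88)/2 × 3 = 84.555
  [3→4.5]: (18.88+13.40)/2 × 1.5 = 24.21
  [4.5→6.5]: (13.40+8.48)/2 × 2 = 21.88
  [6.5→8.5]: (8.48+5.37)/2 × 2 = 13.85
  [8.5→14.5]: (5.37+1.36)/2 × 6 = 20.19
  Sum = 164.685 mcg/mL·h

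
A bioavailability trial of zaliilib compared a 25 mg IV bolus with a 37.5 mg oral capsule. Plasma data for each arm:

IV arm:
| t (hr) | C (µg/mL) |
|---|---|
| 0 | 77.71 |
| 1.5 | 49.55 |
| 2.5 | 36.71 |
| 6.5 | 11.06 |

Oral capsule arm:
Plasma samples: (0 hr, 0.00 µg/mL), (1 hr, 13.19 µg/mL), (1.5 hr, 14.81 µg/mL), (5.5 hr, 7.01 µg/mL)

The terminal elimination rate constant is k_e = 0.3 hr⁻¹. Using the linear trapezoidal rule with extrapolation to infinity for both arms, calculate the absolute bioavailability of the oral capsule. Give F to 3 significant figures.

F = 0.198

Trapezoidal AUC_0→6.5 (IV):
  [0→1.5]: (77.71+49.55)/2 × 1.5 = 95.445
  [1.5→2.5]: (49.55+36.71)/2 × 1 = 43.13
  [2.5→6.5]: (36.71+11.06)/2 × 4 = 95.54
  Sum = 234.115 µg/mL·hr
IV tail: 11.06/0.3 = 36.867; AUC_iv,0→∞ = 234.115 + 36.867 = 270.982 µg/mL·hr
Trapezoidal AUC_0→5.5 (oral capsule):
  [0→1]: (0.00+13.19)/2 × 1 = 6.595
  [1→1.5]: (13.19+14.81)/2 × 0.5 = 7.0
  [1.5→5.5]: (14.81+7.01)/2 × 4 = 43.64
  Sum = 57.235 µg/mL·hr
oral capsule tail: 7.01/0.3 = 23.367; AUC_ev,0→∞ = 57.235 + 23.367 = 80.602 µg/mL·hr
F = (AUC_ev/D_ev)/(AUC_iv/D_iv) = (80.602/37.5)/(270.982/25) = 2.14939/10.83928 = 0.1983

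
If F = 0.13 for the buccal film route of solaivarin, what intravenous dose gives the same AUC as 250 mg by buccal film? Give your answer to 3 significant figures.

Systemic exposure from an extravascular dose = F × D_ev, so the equivalent IV dose is F × D_ev.
D_iv = F × D_ev = 0.13 × 250 = 32.5 mg

D_iv = 32.5 mg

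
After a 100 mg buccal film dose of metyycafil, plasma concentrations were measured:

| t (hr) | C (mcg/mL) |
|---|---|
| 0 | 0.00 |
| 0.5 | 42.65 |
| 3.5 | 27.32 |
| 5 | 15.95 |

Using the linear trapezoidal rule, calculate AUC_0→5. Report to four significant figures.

Trapezoidal AUC_0→5:
  [0→0.5]: (0.00+42.65)/2 × 0.5 = 10.6625
  [0.5→3.5]: (42.65+27.32)/2 × 3 = 104.955
  [3.5→5]: (27.32+15.95)/2 × 1.5 = 32.4525
  Sum = 148.07 mcg/mL·hr

AUC = 148.1 mcg/mL·hr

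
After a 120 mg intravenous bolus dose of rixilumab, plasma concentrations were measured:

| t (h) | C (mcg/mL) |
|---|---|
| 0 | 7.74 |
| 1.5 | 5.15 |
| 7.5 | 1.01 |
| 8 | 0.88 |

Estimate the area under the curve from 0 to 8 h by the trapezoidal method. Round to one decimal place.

AUC = 28.6 mcg/mL·h

Trapezoidal AUC_0→8:
  [0→1.5]: (7.74+5.15)/2 × 1.5 = 9.6675
  [1.5→7.5]: (5.15+1.01)/2 × 6 = 18.48
  [7.5→8]: (1.01+0.88)/2 × 0.5 = 0.4725
  Sum = 28.62 mcg/mL·h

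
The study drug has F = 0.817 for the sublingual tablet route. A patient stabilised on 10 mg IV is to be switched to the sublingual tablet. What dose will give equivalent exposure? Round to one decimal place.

For equal systemic exposure: F × D_ev = D_iv
D_ev = D_iv / F = 10 / 0.817 = 12.2399 mg

D_sublingual = 12.2 mg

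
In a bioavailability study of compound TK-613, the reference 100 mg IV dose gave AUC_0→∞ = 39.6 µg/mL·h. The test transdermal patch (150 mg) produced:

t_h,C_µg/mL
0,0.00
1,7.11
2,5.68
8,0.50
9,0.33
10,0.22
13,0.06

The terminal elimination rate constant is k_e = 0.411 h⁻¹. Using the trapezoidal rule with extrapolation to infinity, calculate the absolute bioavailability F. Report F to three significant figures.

F = 0.501

Trapezoidal AUC_0→13 (transdermal patch):
  [0→1]: (0.00+7.11)/2 × 1 = 3.555
  [1→2]: (7.11+5.68)/2 × 1 = 6.395
  [2→8]: (5.68+0.50)/2 × 6 = 18.54
  [8→9]: (0.50+0.33)/2 × 1 = 0.415
  [9→10]: (0.33+0.22)/2 × 1 = 0.275
  [10→13]: (0.22+0.06)/2 × 3 = 0.42
  Sum = 29.6 µg/mL·h
Tail: C_last/k_e = 0.06/0.411 = 0.146
AUC_0→∞ (transdermal patch) = 29.6 + 0.146 = 29.746 µg/mL·h
F = (AUC_ev/D_ev)/(AUC_iv/D_iv) = (29.746/150)/(39.6/100) = 0.198307/0.396 = 0.5008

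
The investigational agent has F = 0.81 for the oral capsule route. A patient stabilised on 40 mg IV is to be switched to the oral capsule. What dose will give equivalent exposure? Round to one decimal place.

For equal systemic exposure: F × D_ev = D_iv
D_ev = D_iv / F = 40 / 0.81 = 49.3827 mg

D_oral = 49.4 mg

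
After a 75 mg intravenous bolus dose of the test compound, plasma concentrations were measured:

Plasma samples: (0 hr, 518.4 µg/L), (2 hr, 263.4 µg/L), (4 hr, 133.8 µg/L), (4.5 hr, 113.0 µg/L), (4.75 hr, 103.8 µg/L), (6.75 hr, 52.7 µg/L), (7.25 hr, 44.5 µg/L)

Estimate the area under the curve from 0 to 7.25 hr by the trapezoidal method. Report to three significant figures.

Trapezoidal AUC_0→7.25:
  [0→2]: (518.4+263.4)/2 × 2 = 781.8
  [2→4]: (263.4+133.8)/2 × 2 = 397.2
  [4→4.5]: (133.8+113.0)/2 × 0.5 = 61.7
  [4.5→4.75]: (113.0+103.8)/2 × 0.25 = 27.1
  [4.75→6.75]: (103.8+52.7)/2 × 2 = 156.5
  [6.75→7.25]: (52.7+44.5)/2 × 0.5 = 24.3
  Sum = 1448.6 µg/L·hr

AUC = 1450 µg/L·hr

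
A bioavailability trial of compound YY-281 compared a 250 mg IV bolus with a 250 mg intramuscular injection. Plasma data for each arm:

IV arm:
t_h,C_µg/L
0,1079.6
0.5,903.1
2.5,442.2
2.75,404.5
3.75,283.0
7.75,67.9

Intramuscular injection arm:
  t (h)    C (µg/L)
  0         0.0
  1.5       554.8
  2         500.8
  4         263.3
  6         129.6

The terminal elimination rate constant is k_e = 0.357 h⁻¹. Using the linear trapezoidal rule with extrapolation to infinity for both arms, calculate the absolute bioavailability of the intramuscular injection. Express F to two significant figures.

F = 0.69

Trapezoidal AUC_0→7.75 (IV):
  [0→0.5]: (1079.6+903.1)/2 × 0.5 = 495.675
  [0.5→2.5]: (903.1+442.2)/2 × 2 = 1345.3
  [2.5→2.75]: (442.2+404.5)/2 × 0.25 = 105.8375
  [2.75→3.75]: (404.5+283.0)/2 × 1 = 343.75
  [3.75→7.75]: (283.0+67.9)/2 × 4 = 701.8
  Sum = 2992.3625 µg/L·h
IV tail: 67.9/0.357 = 190.196; AUC_iv,0→∞ = 2992.3625 + 190.196 = 3182.5585 µg/L·h
Trapezoidal AUC_0→6 (intramuscular injection):
  [0→1.5]: (0.0+554.8)/2 × 1.5 = 416.1
  [1.5→2]: (554.8+500.8)/2 × 0.5 = 263.9
  [2→4]: (500.8+263.3)/2 × 2 = 764.1
  [4→6]: (263.3+129.6)/2 × 2 = 392.9
  Sum = 1837.0 µg/L·h
intramuscular injection tail: 129.6/0.357 = 363.025; AUC_ev,0→∞ = 1837.0 + 363.025 = 2200.025 µg/L·h
F = (AUC_ev/D_ev)/(AUC_iv/D_iv) = (2200.025/250)/(3182.5585/250) = 8.8001/12.730234 = 0.6913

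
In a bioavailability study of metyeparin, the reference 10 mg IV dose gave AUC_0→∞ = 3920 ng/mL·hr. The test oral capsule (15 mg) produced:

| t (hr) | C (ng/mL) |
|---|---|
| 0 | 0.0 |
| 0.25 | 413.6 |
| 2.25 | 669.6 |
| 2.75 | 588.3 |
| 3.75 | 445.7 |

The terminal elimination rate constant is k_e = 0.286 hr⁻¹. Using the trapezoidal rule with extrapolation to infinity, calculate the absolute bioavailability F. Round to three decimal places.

F = 0.599

Trapezoidal AUC_0→3.75 (oral capsule):
  [0→0.25]: (0.0+413.6)/2 × 0.25 = 51.7
  [0.25→2.25]: (413.6+669.6)/2 × 2 = 1083.2
  [2.25→2.75]: (669.6+588.3)/2 × 0.5 = 314.475
  [2.75→3.75]: (588.3+445.7)/2 × 1 = 517.0
  Sum = 1966.375 ng/mL·hr
Tail: C_last/k_e = 445.7/0.286 = 1558.392
AUC_0→∞ (oral capsule) = 1966.375 + 1558.392 = 3524.767 ng/mL·hr
F = (AUC_ev/D_ev)/(AUC_iv/D_iv) = (3524.767/15)/(3920/10) = 234.984/392 = 0.5994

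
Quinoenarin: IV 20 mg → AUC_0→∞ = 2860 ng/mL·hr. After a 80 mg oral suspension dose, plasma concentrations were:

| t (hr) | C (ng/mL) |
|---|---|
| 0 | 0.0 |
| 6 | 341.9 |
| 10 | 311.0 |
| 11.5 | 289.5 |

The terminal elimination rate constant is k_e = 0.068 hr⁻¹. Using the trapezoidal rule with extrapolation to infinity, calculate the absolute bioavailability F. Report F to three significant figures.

Trapezoidal AUC_0→11.5 (oral suspension):
  [0→6]: (0.0+341.9)/2 × 6 = 1025.7
  [6→10]: (341.9+311.0)/2 × 4 = 1305.8
  [10→11.5]: (311.0+289.5)/2 × 1.5 = 450.375
  Sum = 2781.875 ng/mL·hr
Tail: C_last/k_e = 289.5/0.068 = 4257.353
AUC_0→∞ (oral suspension) = 2781.875 + 4257.353 = 7039.228 ng/mL·hr
F = (AUC_ev/D_ev)/(AUC_iv/D_iv) = (7039.228/80)/(2860/20) = 87.99035/143 = 0.6153

F = 0.615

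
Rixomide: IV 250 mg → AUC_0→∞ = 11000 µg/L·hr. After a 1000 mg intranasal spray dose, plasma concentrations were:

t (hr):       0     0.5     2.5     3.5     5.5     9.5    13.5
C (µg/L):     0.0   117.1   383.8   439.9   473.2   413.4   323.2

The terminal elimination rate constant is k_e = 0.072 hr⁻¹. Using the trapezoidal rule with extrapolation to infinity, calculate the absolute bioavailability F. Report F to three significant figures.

Trapezoidal AUC_0→13.5 (intranasal spray):
  [0→0.5]: (0.0+117.1)/2 × 0.5 = 29.275
  [0.5→2.5]: (117.1+383.8)/2 × 2 = 500.9
  [2.5→3.5]: (383.8+439.9)/2 × 1 = 411.85
  [3.5→5.5]: (439.9+473.2)/2 × 2 = 913.1
  [5.5→9.5]: (473.2+413.4)/2 × 4 = 1773.2
  [9.5→13.5]: (413.4+323.2)/2 × 4 = 1473.2
  Sum = 5101.525 µg/L·hr
Tail: C_last/k_e = 323.2/0.072 = 4488.889
AUC_0→∞ (intranasal spray) = 5101.525 + 4488.889 = 9590.414 µg/L·hr
F = (AUC_ev/D_ev)/(AUC_iv/D_iv) = (9590.414/1000)/(11000/250) = 9.590414/44 = 0.2180

F = 0.218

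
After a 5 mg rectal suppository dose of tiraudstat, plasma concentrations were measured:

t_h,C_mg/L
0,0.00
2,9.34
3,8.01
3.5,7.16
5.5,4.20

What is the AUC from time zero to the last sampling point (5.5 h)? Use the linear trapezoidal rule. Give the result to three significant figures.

AUC = 33.2 mg/L·h

Trapezoidal AUC_0→5.5:
  [0→2]: (0.00+9.34)/2 × 2 = 9.34
  [2→3]: (9.34+8.01)/2 × 1 = 8.675
  [3→3.5]: (8.01+7.16)/2 × 0.5 = 3.7925
  [3.5→5.5]: (7.16+4.20)/2 × 2 = 11.36
  Sum = 33.1675 mg/L·h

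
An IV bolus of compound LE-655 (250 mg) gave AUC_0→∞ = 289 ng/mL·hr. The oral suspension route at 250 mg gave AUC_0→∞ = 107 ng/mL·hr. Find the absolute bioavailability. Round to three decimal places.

F = 0.370

F = (AUC_ev / D_ev) / (AUC_iv / D_iv)
  = (107/250) / (289/250)
  = 0.428 / 1.156 = 0.3702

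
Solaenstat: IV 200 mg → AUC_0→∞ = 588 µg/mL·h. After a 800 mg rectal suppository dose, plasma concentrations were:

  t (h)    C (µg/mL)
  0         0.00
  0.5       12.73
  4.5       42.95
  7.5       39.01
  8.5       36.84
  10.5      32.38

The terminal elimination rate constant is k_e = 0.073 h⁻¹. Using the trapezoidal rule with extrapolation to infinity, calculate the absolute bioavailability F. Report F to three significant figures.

Trapezoidal AUC_0→10.5 (rectal suppository):
  [0→0.5]: (0.00+12.73)/2 × 0.5 = 3.1825
  [0.5→4.5]: (12.73+42.95)/2 × 4 = 111.36
  [4.5→7.5]: (42.95+39.01)/2 × 3 = 122.94
  [7.5→8.5]: (39.01+36.84)/2 × 1 = 37.925
  [8.5→10.5]: (36.84+32.38)/2 × 2 = 69.22
  Sum = 344.6275 µg/mL·h
Tail: C_last/k_e = 32.38/0.073 = 443.562
AUC_0→∞ (rectal suppository) = 344.6275 + 443.562 = 788.1895 µg/mL·h
F = (AUC_ev/D_ev)/(AUC_iv/D_iv) = (788.1895/800)/(588/200) = 0.985237/2.94 = 0.3351

F = 0.335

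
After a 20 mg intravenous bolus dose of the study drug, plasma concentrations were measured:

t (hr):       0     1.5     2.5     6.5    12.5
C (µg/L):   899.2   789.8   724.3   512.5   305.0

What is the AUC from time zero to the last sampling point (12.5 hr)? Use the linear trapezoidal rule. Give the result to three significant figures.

Trapezoidal AUC_0→12.5:
  [0→1.5]: (899.2+789.8)/2 × 1.5 = 1266.75
  [1.5→2.5]: (789.8+724.3)/2 × 1 = 757.05
  [2.5→6.5]: (724.3+512.5)/2 × 4 = 2473.6
  [6.5→12.5]: (512.5+305.0)/2 × 6 = 2452.5
  Sum = 6949.9 µg/L·hr

AUC = 6950 µg/L·hr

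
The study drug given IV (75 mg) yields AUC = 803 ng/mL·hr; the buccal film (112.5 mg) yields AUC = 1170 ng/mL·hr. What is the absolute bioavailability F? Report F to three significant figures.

F = (AUC_ev / D_ev) / (AUC_iv / D_iv)
  = (1170/112.5) / (803/75)
  = 10.4 / 10.7067 = 0.9714

F = 0.971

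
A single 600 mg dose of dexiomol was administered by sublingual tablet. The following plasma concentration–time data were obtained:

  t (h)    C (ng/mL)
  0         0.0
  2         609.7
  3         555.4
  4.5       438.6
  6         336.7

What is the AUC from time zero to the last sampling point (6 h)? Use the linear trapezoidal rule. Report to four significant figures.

Trapezoidal AUC_0→6:
  [0→2]: (0.0+609.7)/2 × 2 = 609.7
  [2→3]: (609.7+555.4)/2 × 1 = 582.55
  [3→4.5]: (555.4+438.6)/2 × 1.5 = 745.5
  [4.5→6]: (438.6+336.7)/2 × 1.5 = 581.475
  Sum = 2519.225 ng/mL·h

AUC = 2519 ng/mL·h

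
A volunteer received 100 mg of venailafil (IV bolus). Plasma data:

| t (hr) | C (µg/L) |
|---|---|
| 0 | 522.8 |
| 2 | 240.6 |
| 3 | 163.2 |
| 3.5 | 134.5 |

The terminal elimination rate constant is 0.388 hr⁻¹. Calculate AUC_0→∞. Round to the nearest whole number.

AUC = 1386 µg/L·hr

Trapezoidal AUC_0→3.5:
  [0→2]: (522.8+240.6)/2 × 2 = 763.4
  [2→3]: (240.6+163.2)/2 × 1 = 201.9
  [3→3.5]: (163.2+134.5)/2 × 0.5 = 74.425
  Sum = 1039.725 µg/L·hr
Extrapolated tail: C_last / k_e = 134.5 / 0.388 = 346.649
AUC_0→∞ = 1039.725 + 346.649 = 1386.374 µg/L·hr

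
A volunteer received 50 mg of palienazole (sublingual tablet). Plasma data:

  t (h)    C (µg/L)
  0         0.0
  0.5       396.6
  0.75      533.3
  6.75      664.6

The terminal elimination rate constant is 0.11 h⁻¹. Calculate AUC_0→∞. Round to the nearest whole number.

Trapezoidal AUC_0→6.75:
  [0→0.5]: (0.0+396.6)/2 × 0.5 = 99.15
  [0.5→0.75]: (396.6+533.3)/2 × 0.25 = 116.2375
  [0.75→6.75]: (533.3+664.6)/2 × 6 = 3593.7
  Sum = 3809.0875 µg/L·h
Extrapolated tail: C_last / k_e = 664.6 / 0.11 = 6041.818
AUC_0→∞ = 3809.0875 + 6041.818 = 9850.9055 µg/L·h

AUC = 9851 µg/L·h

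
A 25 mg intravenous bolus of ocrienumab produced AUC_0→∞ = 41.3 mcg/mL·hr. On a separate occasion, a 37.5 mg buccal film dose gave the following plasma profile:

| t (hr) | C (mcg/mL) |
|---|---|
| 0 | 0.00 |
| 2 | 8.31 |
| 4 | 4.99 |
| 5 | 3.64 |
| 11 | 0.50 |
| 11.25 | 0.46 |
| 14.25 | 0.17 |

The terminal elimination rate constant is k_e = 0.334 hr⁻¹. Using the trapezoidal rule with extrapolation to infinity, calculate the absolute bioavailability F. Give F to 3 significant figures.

F = 0.644

Trapezoidal AUC_0→14.25 (buccal film):
  [0→2]: (0.00+8.31)/2 × 2 = 8.31
  [2→4]: (8.31+4.99)/2 × 2 = 13.3
  [4→5]: (4.99+3.64)/2 × 1 = 4.315
  [5→11]: (3.64+0.50)/2 × 6 = 12.42
  [11→11.25]: (0.50+0.46)/2 × 0.25 = 0.12
  [11.25→14.25]: (0.46+0.17)/2 × 3 = 0.945
  Sum = 39.41 mcg/mL·hr
Tail: C_last/k_e = 0.17/0.334 = 0.509
AUC_0→∞ (buccal film) = 39.41 + 0.509 = 39.919 mcg/mL·hr
F = (AUC_ev/D_ev)/(AUC_iv/D_iv) = (39.919/37.5)/(41.3/25) = 1.06451/1.652 = 0.6444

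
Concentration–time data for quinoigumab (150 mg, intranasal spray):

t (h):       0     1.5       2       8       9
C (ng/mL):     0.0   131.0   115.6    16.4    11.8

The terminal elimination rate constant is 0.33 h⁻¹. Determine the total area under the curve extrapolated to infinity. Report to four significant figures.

AUC = 605.8 ng/mL·h

Trapezoidal AUC_0→9:
  [0→1.5]: (0.0+131.0)/2 × 1.5 = 98.25
  [1.5→2]: (131.0+115.6)/2 × 0.5 = 61.65
  [2→8]: (115.6+16.4)/2 × 6 = 396.0
  [8→9]: (16.4+11.8)/2 × 1 = 14.1
  Sum = 570.0 ng/mL·h
Extrapolated tail: C_last / k_e = 11.8 / 0.33 = 35.758
AUC_0→∞ = 570.0 + 35.758 = 605.758 ng/mL·h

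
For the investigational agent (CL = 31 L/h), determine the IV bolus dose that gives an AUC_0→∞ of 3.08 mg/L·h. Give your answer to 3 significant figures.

Dose = 95.5 mg

Dose_iv = CL × AUC_0→∞
     = 31 × 3.08 = 95.48 mg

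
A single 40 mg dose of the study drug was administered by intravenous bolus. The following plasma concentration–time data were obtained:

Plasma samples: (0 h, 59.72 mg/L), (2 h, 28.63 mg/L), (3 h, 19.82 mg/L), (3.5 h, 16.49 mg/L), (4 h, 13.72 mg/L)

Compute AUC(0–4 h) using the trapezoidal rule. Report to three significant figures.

Trapezoidal AUC_0→4:
  [0→2]: (59.72+28.63)/2 × 2 = 88.35
  [2→3]: (28.63+19.82)/2 × 1 = 24.225
  [3→3.5]: (19.82+16.49)/2 × 0.5 = 9.0775
  [3.5→4]: (16.49+13.72)/2 × 0.5 = 7.5525
  Sum = 129.205 mg/L·h

AUC = 129 mg/L·h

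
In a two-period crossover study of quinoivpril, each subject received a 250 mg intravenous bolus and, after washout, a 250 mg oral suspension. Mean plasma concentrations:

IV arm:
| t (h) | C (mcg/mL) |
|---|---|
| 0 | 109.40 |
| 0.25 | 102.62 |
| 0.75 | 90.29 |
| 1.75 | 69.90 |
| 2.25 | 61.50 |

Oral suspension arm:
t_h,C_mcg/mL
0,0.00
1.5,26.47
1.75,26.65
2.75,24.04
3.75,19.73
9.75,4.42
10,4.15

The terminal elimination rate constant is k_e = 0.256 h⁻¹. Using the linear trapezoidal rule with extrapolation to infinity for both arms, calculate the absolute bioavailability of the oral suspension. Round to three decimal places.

F = 0.382

Trapezoidal AUC_0→2.25 (IV):
  [0→0.25]: (109.40+102.62)/2 × 0.25 = 26.5025
  [0.25→0.75]: (102.62+90.29)/2 × 0.5 = 48.2275
  [0.75→1.75]: (90.29+69.90)/2 × 1 = 80.095
  [1.75→2.25]: (69.90+61.50)/2 × 0.5 = 32.85
  Sum = 187.675 mcg/mL·h
IV tail: 61.50/0.256 = 240.234; AUC_iv,0→∞ = 187.675 + 240.234 = 427.909 mcg/mL·h
Trapezoidal AUC_0→10 (oral suspension):
  [0→1.5]: (0.00+26.47)/2 × 1.5 = 19.8525
  [1.5→1.75]: (26.47+26.65)/2 × 0.25 = 6.64
  [1.75→2.75]: (26.65+24.04)/2 × 1 = 25.345
  [2.75→3.75]: (24.04+19.73)/2 × 1 = 21.885
  [3.75→9.75]: (19.73+4.42)/2 × 6 = 72.45
  [9.75→10]: (4.42+4.15)/2 × 0.25 = 1.07125
  Sum = 147.24375 mcg/mL·h
oral suspension tail: 4.15/0.256 = 16.211; AUC_ev,0→∞ = 147.24375 + 16.211 = 163.45475 mcg/mL·h
F = (AUC_ev/D_ev)/(AUC_iv/D_iv) = (163.45475/250)/(427.909/250) = 0.653819/1.711636 = 0.3820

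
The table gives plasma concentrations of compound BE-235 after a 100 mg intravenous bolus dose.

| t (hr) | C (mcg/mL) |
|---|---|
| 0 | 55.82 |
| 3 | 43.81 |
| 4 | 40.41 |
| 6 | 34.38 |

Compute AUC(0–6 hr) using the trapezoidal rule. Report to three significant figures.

Trapezoidal AUC_0→6:
  [0→3]: (55.82+43.81)/2 × 3 = 149.445
  [3→4]: (43.81+40.41)/2 × 1 = 42.11
  [4→6]: (40.41+34.38)/2 × 2 = 74.79
  Sum = 266.345 mcg/mL·hr

AUC = 266 mcg/mL·hr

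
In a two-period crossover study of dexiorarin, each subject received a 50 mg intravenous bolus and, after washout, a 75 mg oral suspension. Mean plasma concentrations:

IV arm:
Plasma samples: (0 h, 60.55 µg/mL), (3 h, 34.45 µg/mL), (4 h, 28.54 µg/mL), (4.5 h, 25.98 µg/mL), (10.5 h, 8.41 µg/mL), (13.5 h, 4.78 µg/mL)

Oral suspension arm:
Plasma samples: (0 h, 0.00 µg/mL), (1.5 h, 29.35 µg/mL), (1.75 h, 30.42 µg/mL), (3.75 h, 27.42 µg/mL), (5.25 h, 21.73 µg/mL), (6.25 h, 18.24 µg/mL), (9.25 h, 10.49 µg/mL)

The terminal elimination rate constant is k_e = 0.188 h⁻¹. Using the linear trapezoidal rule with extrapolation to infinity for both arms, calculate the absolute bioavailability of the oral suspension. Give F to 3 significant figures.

F = 0.482

Trapezoidal AUC_0→13.5 (IV):
  [0→3]: (60.55+34.45)/2 × 3 = 142.5
  [3→4]: (34.45+28.54)/2 × 1 = 31.495
  [4→4.5]: (28.54+25.98)/2 × 0.5 = 13.63
  [4.5→10.5]: (25.98+8.41)/2 × 6 = 103.17
  [10.5→13.5]: (8.41+4.78)/2 × 3 = 19.785
  Sum = 310.58 µg/mL·h
IV tail: 4.78/0.188 = 25.426; AUC_iv,0→∞ = 310.58 + 25.426 = 336.006 µg/mL·h
Trapezoidal AUC_0→9.25 (oral suspension):
  [0→1.5]: (0.00+29.35)/2 × 1.5 = 22.0125
  [1.5→1.75]: (29.35+30.42)/2 × 0.25 = 7.47125
  [1.75→3.75]: (30.42+27.42)/2 × 2 = 57.84
  [3.75→5.25]: (27.42+21.73)/2 × 1.5 = 36.8625
  [5.25→6.25]: (21.73+18.24)/2 × 1 = 19.985
  [6.25→9.25]: (18.24+10.49)/2 × 3 = 43.095
  Sum = 187.26625 µg/mL·h
oral suspension tail: 10.49/0.188 = 55.798; AUC_ev,0→∞ = 187.26625 + 55.798 = 243.06425 µg/mL·h
F = (AUC_ev/D_ev)/(AUC_iv/D_iv) = (243.06425/75)/(336.006/50) = 3.24086/6.72012 = 0.4823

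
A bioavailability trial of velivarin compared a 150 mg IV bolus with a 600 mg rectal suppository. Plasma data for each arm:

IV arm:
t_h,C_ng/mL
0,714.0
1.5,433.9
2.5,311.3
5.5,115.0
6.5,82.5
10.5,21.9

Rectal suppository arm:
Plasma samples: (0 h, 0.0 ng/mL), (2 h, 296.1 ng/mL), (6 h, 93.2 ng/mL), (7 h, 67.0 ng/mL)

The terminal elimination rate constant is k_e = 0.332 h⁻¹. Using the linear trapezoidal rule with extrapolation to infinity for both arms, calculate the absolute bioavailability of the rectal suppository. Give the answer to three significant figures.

Trapezoidal AUC_0→10.5 (IV):
  [0→1.5]: (714.0+433.9)/2 × 1.5 = 860.925
  [1.5→2.5]: (433.9+311.3)/2 × 1 = 372.6
  [2.5→5.5]: (311.3+115.0)/2 × 3 = 639.45
  [5.5→6.5]: (115.0+82.5)/2 × 1 = 98.75
  [6.5→10.5]: (82.5+21.9)/2 × 4 = 208.8
  Sum = 2180.525 ng/mL·h
IV tail: 21.9/0.332 = 65.964; AUC_iv,0→∞ = 2180.525 + 65.964 = 2246.489 ng/mL·h
Trapezoidal AUC_0→7 (rectal suppository):
  [0→2]: (0.0+296.1)/2 × 2 = 296.1
  [2→6]: (296.1+93.2)/2 × 4 = 778.6
  [6→7]: (93.2+67.0)/2 × 1 = 80.1
  Sum = 1154.8 ng/mL·h
rectal suppository tail: 67.0/0.332 = 201.807; AUC_ev,0→∞ = 1154.8 + 201.807 = 1356.607 ng/mL·h
F = (AUC_ev/D_ev)/(AUC_iv/D_iv) = (1356.607/600)/(2246.489/150) = 2.26101/14.9766 = 0.1510

F = 0.151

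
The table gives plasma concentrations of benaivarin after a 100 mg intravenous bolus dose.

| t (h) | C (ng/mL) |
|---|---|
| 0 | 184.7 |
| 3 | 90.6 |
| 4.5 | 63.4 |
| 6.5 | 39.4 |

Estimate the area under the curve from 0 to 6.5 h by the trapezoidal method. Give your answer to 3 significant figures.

AUC = 631 ng/mL·h

Trapezoidal AUC_0→6.5:
  [0→3]: (184.7+90.6)/2 × 3 = 412.95
  [3→4.5]: (90.6+63.4)/2 × 1.5 = 115.5
  [4.5→6.5]: (63.4+39.4)/2 × 2 = 102.8
  Sum = 631.25 ng/mL·h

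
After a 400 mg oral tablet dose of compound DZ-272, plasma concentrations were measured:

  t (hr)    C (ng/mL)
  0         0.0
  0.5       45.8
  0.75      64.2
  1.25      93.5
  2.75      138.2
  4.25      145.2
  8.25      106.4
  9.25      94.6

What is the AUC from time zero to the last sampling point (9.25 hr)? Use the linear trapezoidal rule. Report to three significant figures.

Trapezoidal AUC_0→9.25:
  [0→0.5]: (0.0+45.8)/2 × 0.5 = 11.45
  [0.5→0.75]: (45.8+64.2)/2 × 0.25 = 13.75
  [0.75→1.25]: (64.2+93.5)/2 × 0.5 = 39.425
  [1.25→2.75]: (93.5+138.2)/2 × 1.5 = 173.775
  [2.75→4.25]: (138.2+145.2)/2 × 1.5 = 212.55
  [4.25→8.25]: (145.2+106.4)/2 × 4 = 503.2
  [8.25→9.25]: (106.4+94.6)/2 × 1 = 100.5
  Sum = 1054.65 ng/mL·hr

AUC = 1050 ng/mL·hr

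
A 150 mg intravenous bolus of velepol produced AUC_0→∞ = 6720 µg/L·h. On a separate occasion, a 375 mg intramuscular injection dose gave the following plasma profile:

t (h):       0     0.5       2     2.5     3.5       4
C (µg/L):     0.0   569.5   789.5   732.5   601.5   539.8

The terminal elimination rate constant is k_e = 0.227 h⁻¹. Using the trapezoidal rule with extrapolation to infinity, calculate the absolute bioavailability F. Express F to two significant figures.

Trapezoidal AUC_0→4 (intramuscular injection):
  [0→0.5]: (0.0+569.5)/2 × 0.5 = 142.375
  [0.5→2]: (569.5+789.5)/2 × 1.5 = 1019.25
  [2→2.5]: (789.5+732.5)/2 × 0.5 = 380.5
  [2.5→3.5]: (732.5+601.5)/2 × 1 = 667.0
  [3.5→4]: (601.5+539.8)/2 × 0.5 = 285.325
  Sum = 2494.45 µg/L·h
Tail: C_last/k_e = 539.8/0.227 = 2377.974
AUC_0→∞ (intramuscular injection) = 2494.45 + 2377.974 = 4872.424 µg/L·h
F = (AUC_ev/D_ev)/(AUC_iv/D_iv) = (4872.424/375)/(6720/150) = 12.9931/44.8 = 0.2900

F = 0.29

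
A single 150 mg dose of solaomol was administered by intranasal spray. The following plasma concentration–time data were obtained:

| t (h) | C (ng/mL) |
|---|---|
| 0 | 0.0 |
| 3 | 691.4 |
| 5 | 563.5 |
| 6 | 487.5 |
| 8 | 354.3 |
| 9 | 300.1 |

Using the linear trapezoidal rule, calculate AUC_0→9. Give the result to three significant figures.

Trapezoidal AUC_0→9:
  [0→3]: (0.0+691.4)/2 × 3 = 1037.1
  [3→5]: (691.4+563.5)/2 × 2 = 1254.9
  [5→6]: (563.5+487.5)/2 × 1 = 525.5
  [6→8]: (487.5+354.3)/2 × 2 = 841.8
  [8→9]: (354.3+300.1)/2 × 1 = 327.2
  Sum = 3986.5 ng/mL·h

AUC = 3990 ng/mL·h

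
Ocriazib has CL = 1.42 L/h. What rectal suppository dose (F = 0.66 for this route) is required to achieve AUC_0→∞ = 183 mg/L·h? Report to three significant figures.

Dose = CL × AUC_0→∞ / F
     = 1.42 × 183 / 0.66 = 393.727 mg

Dose = 394 mg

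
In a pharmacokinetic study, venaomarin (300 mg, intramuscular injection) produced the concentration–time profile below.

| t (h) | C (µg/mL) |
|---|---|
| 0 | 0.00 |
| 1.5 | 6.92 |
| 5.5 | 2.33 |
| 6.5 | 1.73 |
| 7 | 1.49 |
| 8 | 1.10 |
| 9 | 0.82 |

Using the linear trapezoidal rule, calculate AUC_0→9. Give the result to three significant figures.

Trapezoidal AUC_0→9:
  [0→1.5]: (0.00+6.92)/2 × 1.5 = 5.19
  [1.5→5.5]: (6.92+2.33)/2 × 4 = 18.5
  [5.5→6.5]: (2.33+1.73)/2 × 1 = 2.03
  [6.5→7]: (1.73+1.49)/2 × 0.5 = 0.805
  [7→8]: (1.49+1.10)/2 × 1 = 1.295
  [8→9]: (1.10+0.82)/2 × 1 = 0.96
  Sum = 28.78 µg/mL·h

AUC = 28.8 µg/mL·h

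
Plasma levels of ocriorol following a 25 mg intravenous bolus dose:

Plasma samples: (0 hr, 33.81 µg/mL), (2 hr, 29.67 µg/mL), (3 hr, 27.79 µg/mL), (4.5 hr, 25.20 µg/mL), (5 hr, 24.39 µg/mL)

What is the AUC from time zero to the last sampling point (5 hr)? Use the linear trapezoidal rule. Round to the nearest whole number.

AUC = 144 µg/mL·hr

Trapezoidal AUC_0→5:
  [0→2]: (33.81+29.67)/2 × 2 = 63.48
  [2→3]: (29.67+27.79)/2 × 1 = 28.73
  [3→4.5]: (27.79+25.20)/2 × 1.5 = 39.7425
  [4.5→5]: (25.20+24.39)/2 × 0.5 = 12.3975
  Sum = 144.35 µg/mL·hr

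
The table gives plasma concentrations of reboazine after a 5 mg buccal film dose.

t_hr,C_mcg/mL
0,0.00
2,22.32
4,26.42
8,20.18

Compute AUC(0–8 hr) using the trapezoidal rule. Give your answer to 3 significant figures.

Trapezoidal AUC_0→8:
  [0→2]: (0.00+22.32)/2 × 2 = 22.32
  [2→4]: (22.32+26.42)/2 × 2 = 48.74
  [4→8]: (26.42+20.18)/2 × 4 = 93.2
  Sum = 164.26 mcg/mL·hr

AUC = 164 mcg/mL·hr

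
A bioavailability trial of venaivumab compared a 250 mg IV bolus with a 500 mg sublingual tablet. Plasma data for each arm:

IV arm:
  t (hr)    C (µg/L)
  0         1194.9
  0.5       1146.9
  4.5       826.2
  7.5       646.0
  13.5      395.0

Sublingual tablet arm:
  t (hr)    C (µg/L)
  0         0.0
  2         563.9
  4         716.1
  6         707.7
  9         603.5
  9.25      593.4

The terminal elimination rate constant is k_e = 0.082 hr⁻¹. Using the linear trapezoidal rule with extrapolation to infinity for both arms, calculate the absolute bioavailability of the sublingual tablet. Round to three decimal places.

F = 0.430

Trapezoidal AUC_0→13.5 (IV):
  [0→0.5]: (1194.9+1146.9)/2 × 0.5 = 585.45
  [0.5→4.5]: (1146.9+826.2)/2 × 4 = 3946.2
  [4.5→7.5]: (826.2+646.0)/2 × 3 = 2208.3
  [7.5→13.5]: (646.0+395.0)/2 × 6 = 3123.0
  Sum = 9862.95 µg/L·hr
IV tail: 395.0/0.082 = 4817.073; AUC_iv,0→∞ = 9862.95 + 4817.073 = 14680.023 µg/L·hr
Trapezoidal AUC_0→9.25 (sublingual tablet):
  [0→2]: (0.0+563.9)/2 × 2 = 563.9
  [2→4]: (563.9+716.1)/2 × 2 = 1280.0
  [4→6]: (716.1+707.7)/2 × 2 = 1423.8
  [6→9]: (707.7+603.5)/2 × 3 = 1966.8
  [9→9.25]: (603.5+593.4)/2 × 0.25 = 149.6125
  Sum = 5384.1125 µg/L·hr
sublingual tablet tail: 593.4/0.082 = 7236.585; AUC_ev,0→∞ = 5384.1125 + 7236.585 = 12620.6975 µg/L·hr
F = (AUC_ev/D_ev)/(AUC_iv/D_iv) = (12620.6975/500)/(14680.023/250) = 25.241395/58.720092 = 0.4299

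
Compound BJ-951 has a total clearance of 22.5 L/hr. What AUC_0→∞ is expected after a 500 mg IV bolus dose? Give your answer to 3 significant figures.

AUC_0→∞ = Dose_iv / CL
        = 500 / 22.5 = 22.2222 mg/L·hr

AUC = 22.2 mg/L·hr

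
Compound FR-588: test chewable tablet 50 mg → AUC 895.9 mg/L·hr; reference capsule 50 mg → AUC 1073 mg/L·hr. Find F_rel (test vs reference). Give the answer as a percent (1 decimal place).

F_rel = 83.5%

F_rel = (AUC_test/D_test) / (AUC_ref/D_ref)
      = (895.9/50) / (1073/50)
      = 17.918 / 21.46 = 0.8349 = 83.49%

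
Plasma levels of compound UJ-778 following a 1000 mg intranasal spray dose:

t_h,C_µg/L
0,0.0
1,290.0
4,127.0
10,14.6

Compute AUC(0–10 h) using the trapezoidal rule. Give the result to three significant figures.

Trapezoidal AUC_0→10:
  [0→1]: (0.0+290.0)/2 × 1 = 145.0
  [1→4]: (290.0+127.0)/2 × 3 = 625.5
  [4→10]: (127.0+14.6)/2 × 6 = 424.8
  Sum = 1195.3 µg/L·h

AUC = 1200 µg/L·h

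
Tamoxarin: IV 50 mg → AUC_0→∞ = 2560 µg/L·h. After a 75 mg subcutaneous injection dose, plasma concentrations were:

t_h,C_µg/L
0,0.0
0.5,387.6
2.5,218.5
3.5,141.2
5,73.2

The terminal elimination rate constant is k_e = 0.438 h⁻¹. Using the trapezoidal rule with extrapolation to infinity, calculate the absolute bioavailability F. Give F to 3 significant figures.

Trapezoidal AUC_0→5 (subcutaneous injection):
  [0→0.5]: (0.0+387.6)/2 × 0.5 = 96.9
  [0.5→2.5]: (387.6+218.5)/2 × 2 = 606.1
  [2.5→3.5]: (218.5+141.2)/2 × 1 = 179.85
  [3.5→5]: (141.2+73.2)/2 × 1.5 = 160.8
  Sum = 1043.65 µg/L·h
Tail: C_last/k_e = 73.2/0.438 = 167.123
AUC_0→∞ (subcutaneous injection) = 1043.65 + 167.123 = 1210.773 µg/L·h
F = (AUC_ev/D_ev)/(AUC_iv/D_iv) = (1210.773/75)/(2560/50) = 16.14364/51.2 = 0.3153

F = 0.315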